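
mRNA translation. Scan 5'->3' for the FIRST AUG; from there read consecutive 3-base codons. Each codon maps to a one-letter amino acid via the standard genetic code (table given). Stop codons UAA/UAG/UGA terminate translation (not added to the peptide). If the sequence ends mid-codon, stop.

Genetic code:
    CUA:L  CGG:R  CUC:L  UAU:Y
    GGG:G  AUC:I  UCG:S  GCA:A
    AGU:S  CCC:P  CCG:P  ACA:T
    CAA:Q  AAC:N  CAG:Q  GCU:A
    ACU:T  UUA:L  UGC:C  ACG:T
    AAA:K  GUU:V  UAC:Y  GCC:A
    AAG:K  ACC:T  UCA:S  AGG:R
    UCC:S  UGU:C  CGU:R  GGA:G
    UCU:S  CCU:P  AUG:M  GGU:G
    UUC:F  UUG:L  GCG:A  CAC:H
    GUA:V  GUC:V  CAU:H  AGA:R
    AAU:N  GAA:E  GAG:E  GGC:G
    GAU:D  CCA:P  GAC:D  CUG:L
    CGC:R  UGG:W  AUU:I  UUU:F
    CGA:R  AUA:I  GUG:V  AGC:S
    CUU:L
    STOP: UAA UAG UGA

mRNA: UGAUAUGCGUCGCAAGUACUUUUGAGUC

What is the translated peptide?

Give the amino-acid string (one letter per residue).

start AUG at pos 4
pos 4: AUG -> M; peptide=M
pos 7: CGU -> R; peptide=MR
pos 10: CGC -> R; peptide=MRR
pos 13: AAG -> K; peptide=MRRK
pos 16: UAC -> Y; peptide=MRRKY
pos 19: UUU -> F; peptide=MRRKYF
pos 22: UGA -> STOP

Answer: MRRKYF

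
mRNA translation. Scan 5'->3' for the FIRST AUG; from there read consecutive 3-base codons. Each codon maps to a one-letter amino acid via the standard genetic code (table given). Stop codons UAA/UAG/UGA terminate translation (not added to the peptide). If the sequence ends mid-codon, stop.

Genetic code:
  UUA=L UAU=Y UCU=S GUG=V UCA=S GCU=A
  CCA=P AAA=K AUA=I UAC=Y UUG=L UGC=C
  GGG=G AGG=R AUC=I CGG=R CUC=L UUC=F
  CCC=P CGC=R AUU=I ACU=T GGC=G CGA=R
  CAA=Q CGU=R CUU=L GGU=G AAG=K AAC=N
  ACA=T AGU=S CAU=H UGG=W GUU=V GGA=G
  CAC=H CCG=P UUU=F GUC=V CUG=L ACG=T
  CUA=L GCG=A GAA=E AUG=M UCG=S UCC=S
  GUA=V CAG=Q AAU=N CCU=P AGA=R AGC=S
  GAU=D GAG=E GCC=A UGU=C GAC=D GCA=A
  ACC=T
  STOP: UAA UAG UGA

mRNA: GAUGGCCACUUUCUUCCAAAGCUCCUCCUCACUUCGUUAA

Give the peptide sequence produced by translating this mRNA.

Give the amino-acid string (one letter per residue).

start AUG at pos 1
pos 1: AUG -> M; peptide=M
pos 4: GCC -> A; peptide=MA
pos 7: ACU -> T; peptide=MAT
pos 10: UUC -> F; peptide=MATF
pos 13: UUC -> F; peptide=MATFF
pos 16: CAA -> Q; peptide=MATFFQ
pos 19: AGC -> S; peptide=MATFFQS
pos 22: UCC -> S; peptide=MATFFQSS
pos 25: UCC -> S; peptide=MATFFQSSS
pos 28: UCA -> S; peptide=MATFFQSSSS
pos 31: CUU -> L; peptide=MATFFQSSSSL
pos 34: CGU -> R; peptide=MATFFQSSSSLR
pos 37: UAA -> STOP

Answer: MATFFQSSSSLR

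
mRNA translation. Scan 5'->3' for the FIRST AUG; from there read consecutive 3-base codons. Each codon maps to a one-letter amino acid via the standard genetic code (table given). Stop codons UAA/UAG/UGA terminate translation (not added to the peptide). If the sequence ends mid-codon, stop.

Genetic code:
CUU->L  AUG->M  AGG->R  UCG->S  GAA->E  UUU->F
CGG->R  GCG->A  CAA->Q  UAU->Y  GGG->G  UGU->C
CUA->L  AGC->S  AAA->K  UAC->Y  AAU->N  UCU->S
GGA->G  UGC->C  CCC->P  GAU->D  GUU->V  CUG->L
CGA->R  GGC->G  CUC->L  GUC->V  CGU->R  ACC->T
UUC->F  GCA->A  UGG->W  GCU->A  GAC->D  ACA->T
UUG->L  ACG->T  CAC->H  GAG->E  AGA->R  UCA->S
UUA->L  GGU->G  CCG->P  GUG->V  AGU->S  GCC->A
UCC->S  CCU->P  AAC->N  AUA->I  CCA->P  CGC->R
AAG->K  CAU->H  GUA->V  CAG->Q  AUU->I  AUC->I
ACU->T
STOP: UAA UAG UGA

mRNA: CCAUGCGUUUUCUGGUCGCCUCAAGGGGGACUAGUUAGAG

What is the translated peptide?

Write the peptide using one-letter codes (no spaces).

Answer: MRFLVASRGTS

Derivation:
start AUG at pos 2
pos 2: AUG -> M; peptide=M
pos 5: CGU -> R; peptide=MR
pos 8: UUU -> F; peptide=MRF
pos 11: CUG -> L; peptide=MRFL
pos 14: GUC -> V; peptide=MRFLV
pos 17: GCC -> A; peptide=MRFLVA
pos 20: UCA -> S; peptide=MRFLVAS
pos 23: AGG -> R; peptide=MRFLVASR
pos 26: GGG -> G; peptide=MRFLVASRG
pos 29: ACU -> T; peptide=MRFLVASRGT
pos 32: AGU -> S; peptide=MRFLVASRGTS
pos 35: UAG -> STOP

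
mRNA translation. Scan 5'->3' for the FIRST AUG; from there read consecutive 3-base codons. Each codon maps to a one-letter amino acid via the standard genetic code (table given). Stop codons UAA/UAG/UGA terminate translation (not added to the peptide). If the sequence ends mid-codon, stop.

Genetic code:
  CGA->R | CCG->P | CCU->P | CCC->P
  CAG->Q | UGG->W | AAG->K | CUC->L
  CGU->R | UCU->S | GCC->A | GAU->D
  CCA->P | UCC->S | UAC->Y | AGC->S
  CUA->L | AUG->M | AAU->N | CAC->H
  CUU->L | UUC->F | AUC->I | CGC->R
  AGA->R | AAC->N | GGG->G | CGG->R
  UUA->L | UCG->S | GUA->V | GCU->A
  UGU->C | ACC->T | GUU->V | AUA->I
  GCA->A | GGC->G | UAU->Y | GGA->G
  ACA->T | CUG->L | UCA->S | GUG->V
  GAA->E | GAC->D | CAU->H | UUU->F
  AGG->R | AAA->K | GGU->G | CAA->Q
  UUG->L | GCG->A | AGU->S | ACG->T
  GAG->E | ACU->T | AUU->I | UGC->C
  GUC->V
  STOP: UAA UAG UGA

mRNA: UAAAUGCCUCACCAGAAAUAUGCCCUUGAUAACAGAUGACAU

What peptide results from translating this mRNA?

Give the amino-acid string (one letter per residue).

start AUG at pos 3
pos 3: AUG -> M; peptide=M
pos 6: CCU -> P; peptide=MP
pos 9: CAC -> H; peptide=MPH
pos 12: CAG -> Q; peptide=MPHQ
pos 15: AAA -> K; peptide=MPHQK
pos 18: UAU -> Y; peptide=MPHQKY
pos 21: GCC -> A; peptide=MPHQKYA
pos 24: CUU -> L; peptide=MPHQKYAL
pos 27: GAU -> D; peptide=MPHQKYALD
pos 30: AAC -> N; peptide=MPHQKYALDN
pos 33: AGA -> R; peptide=MPHQKYALDNR
pos 36: UGA -> STOP

Answer: MPHQKYALDNR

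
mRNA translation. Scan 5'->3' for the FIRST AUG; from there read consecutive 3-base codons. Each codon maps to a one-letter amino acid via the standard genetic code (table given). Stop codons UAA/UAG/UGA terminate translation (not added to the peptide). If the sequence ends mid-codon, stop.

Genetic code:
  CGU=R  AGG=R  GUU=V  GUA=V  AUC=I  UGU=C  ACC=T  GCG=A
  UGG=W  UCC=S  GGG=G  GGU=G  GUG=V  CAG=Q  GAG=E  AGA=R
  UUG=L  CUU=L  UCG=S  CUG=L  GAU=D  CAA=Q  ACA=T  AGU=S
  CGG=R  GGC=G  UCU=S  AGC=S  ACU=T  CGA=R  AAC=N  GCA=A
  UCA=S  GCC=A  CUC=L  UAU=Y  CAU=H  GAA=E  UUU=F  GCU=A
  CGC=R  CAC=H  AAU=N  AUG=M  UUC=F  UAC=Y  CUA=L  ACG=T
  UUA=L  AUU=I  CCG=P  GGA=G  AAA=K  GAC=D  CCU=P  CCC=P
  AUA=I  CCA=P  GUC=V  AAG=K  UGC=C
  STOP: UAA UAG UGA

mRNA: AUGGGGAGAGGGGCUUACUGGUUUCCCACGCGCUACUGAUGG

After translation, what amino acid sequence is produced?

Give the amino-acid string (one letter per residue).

Answer: MGRGAYWFPTRY

Derivation:
start AUG at pos 0
pos 0: AUG -> M; peptide=M
pos 3: GGG -> G; peptide=MG
pos 6: AGA -> R; peptide=MGR
pos 9: GGG -> G; peptide=MGRG
pos 12: GCU -> A; peptide=MGRGA
pos 15: UAC -> Y; peptide=MGRGAY
pos 18: UGG -> W; peptide=MGRGAYW
pos 21: UUU -> F; peptide=MGRGAYWF
pos 24: CCC -> P; peptide=MGRGAYWFP
pos 27: ACG -> T; peptide=MGRGAYWFPT
pos 30: CGC -> R; peptide=MGRGAYWFPTR
pos 33: UAC -> Y; peptide=MGRGAYWFPTRY
pos 36: UGA -> STOP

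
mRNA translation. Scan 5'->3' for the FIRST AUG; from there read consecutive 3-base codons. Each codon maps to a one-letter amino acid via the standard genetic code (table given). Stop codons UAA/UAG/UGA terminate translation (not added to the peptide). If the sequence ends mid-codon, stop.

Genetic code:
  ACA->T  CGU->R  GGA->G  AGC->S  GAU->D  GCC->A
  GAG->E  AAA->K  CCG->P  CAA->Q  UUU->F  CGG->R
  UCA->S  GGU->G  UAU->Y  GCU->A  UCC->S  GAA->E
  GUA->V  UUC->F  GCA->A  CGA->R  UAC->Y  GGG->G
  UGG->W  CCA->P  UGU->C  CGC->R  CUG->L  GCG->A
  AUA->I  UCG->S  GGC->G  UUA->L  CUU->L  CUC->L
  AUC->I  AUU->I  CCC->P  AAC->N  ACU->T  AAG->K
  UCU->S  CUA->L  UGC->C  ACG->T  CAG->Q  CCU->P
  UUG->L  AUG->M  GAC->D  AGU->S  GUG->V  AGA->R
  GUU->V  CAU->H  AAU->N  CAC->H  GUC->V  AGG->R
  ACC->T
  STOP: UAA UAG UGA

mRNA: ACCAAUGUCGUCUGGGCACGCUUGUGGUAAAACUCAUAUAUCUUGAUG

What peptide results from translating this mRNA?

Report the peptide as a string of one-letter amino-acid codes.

start AUG at pos 4
pos 4: AUG -> M; peptide=M
pos 7: UCG -> S; peptide=MS
pos 10: UCU -> S; peptide=MSS
pos 13: GGG -> G; peptide=MSSG
pos 16: CAC -> H; peptide=MSSGH
pos 19: GCU -> A; peptide=MSSGHA
pos 22: UGU -> C; peptide=MSSGHAC
pos 25: GGU -> G; peptide=MSSGHACG
pos 28: AAA -> K; peptide=MSSGHACGK
pos 31: ACU -> T; peptide=MSSGHACGKT
pos 34: CAU -> H; peptide=MSSGHACGKTH
pos 37: AUA -> I; peptide=MSSGHACGKTHI
pos 40: UCU -> S; peptide=MSSGHACGKTHIS
pos 43: UGA -> STOP

Answer: MSSGHACGKTHIS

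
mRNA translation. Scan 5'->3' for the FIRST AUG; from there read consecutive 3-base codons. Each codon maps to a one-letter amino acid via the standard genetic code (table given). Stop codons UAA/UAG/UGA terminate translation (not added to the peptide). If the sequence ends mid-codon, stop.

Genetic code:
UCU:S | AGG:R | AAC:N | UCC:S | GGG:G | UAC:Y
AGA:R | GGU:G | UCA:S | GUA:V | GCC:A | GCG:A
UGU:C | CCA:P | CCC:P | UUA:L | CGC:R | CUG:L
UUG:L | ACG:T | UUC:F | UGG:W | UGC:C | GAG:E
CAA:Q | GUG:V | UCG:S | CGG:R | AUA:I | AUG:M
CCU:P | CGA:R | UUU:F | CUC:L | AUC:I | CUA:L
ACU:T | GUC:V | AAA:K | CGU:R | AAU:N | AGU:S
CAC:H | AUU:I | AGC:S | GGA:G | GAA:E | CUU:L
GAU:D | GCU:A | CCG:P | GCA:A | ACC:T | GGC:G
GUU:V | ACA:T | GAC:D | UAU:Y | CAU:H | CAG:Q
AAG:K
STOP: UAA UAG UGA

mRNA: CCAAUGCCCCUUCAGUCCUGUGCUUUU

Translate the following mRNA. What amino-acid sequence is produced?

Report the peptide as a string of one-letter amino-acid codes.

Answer: MPLQSCAF

Derivation:
start AUG at pos 3
pos 3: AUG -> M; peptide=M
pos 6: CCC -> P; peptide=MP
pos 9: CUU -> L; peptide=MPL
pos 12: CAG -> Q; peptide=MPLQ
pos 15: UCC -> S; peptide=MPLQS
pos 18: UGU -> C; peptide=MPLQSC
pos 21: GCU -> A; peptide=MPLQSCA
pos 24: UUU -> F; peptide=MPLQSCAF
pos 27: only 0 nt remain (<3), stop (end of mRNA)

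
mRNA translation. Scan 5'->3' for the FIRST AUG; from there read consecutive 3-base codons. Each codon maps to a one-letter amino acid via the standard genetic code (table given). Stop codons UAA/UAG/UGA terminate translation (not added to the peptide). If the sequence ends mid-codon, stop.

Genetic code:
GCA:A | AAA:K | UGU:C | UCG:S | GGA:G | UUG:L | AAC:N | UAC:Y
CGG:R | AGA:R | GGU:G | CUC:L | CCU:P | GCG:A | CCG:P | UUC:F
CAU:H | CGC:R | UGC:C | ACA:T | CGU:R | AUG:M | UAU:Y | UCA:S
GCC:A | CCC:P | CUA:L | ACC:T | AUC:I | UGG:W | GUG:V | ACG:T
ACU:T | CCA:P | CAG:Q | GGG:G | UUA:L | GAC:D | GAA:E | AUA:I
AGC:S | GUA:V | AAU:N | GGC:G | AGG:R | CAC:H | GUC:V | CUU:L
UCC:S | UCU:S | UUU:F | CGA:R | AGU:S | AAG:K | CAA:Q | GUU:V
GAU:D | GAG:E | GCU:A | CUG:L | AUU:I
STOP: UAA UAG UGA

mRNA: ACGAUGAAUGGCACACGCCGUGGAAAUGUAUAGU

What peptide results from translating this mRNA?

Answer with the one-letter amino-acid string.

start AUG at pos 3
pos 3: AUG -> M; peptide=M
pos 6: AAU -> N; peptide=MN
pos 9: GGC -> G; peptide=MNG
pos 12: ACA -> T; peptide=MNGT
pos 15: CGC -> R; peptide=MNGTR
pos 18: CGU -> R; peptide=MNGTRR
pos 21: GGA -> G; peptide=MNGTRRG
pos 24: AAU -> N; peptide=MNGTRRGN
pos 27: GUA -> V; peptide=MNGTRRGNV
pos 30: UAG -> STOP

Answer: MNGTRRGNV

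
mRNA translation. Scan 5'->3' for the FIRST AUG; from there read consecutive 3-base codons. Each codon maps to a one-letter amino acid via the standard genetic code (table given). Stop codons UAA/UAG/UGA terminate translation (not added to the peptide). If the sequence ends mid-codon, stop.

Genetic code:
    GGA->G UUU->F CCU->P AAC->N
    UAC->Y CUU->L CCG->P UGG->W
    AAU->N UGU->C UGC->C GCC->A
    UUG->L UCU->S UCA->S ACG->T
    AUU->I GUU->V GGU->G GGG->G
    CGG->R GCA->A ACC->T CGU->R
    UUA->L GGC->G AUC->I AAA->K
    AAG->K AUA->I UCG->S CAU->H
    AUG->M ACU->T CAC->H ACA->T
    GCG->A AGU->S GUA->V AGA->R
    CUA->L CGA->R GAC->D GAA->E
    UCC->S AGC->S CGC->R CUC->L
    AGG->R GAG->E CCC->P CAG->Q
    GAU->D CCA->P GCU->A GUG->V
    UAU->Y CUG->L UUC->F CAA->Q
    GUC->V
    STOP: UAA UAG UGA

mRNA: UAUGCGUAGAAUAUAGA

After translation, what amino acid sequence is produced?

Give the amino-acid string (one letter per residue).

start AUG at pos 1
pos 1: AUG -> M; peptide=M
pos 4: CGU -> R; peptide=MR
pos 7: AGA -> R; peptide=MRR
pos 10: AUA -> I; peptide=MRRI
pos 13: UAG -> STOP

Answer: MRRI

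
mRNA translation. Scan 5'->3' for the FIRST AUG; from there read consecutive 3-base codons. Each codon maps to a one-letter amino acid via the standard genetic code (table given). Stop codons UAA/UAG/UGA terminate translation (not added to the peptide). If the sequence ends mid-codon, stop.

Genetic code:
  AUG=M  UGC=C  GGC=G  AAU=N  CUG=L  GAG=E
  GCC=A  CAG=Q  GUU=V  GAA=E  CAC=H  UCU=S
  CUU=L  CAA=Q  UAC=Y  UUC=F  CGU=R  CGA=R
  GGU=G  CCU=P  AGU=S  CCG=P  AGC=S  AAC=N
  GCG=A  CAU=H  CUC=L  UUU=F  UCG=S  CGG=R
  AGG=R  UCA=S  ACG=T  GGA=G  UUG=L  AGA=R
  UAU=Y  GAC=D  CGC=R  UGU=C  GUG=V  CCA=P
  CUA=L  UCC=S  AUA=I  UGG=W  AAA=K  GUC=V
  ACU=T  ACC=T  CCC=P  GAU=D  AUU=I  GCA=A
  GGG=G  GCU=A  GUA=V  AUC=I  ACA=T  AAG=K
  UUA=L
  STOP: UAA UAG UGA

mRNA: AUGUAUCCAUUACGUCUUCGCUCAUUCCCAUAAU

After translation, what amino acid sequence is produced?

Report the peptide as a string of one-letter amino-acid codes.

start AUG at pos 0
pos 0: AUG -> M; peptide=M
pos 3: UAU -> Y; peptide=MY
pos 6: CCA -> P; peptide=MYP
pos 9: UUA -> L; peptide=MYPL
pos 12: CGU -> R; peptide=MYPLR
pos 15: CUU -> L; peptide=MYPLRL
pos 18: CGC -> R; peptide=MYPLRLR
pos 21: UCA -> S; peptide=MYPLRLRS
pos 24: UUC -> F; peptide=MYPLRLRSF
pos 27: CCA -> P; peptide=MYPLRLRSFP
pos 30: UAA -> STOP

Answer: MYPLRLRSFP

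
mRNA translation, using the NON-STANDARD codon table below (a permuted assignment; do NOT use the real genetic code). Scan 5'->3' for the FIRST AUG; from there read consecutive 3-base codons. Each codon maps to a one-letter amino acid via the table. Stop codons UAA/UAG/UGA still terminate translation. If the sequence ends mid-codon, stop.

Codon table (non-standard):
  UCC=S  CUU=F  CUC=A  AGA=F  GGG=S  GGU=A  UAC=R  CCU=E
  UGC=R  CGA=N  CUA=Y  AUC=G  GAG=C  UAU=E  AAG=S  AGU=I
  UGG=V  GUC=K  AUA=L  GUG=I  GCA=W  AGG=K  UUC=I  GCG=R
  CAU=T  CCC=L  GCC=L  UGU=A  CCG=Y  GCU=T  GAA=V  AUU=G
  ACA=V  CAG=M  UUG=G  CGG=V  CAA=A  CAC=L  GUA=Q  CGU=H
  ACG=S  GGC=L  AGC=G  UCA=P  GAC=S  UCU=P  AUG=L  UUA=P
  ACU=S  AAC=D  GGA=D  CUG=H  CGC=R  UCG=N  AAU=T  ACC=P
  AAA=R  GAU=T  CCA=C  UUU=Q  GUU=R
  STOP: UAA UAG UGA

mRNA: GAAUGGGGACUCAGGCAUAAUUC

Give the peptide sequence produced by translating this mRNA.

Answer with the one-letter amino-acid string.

Answer: LSSMW

Derivation:
start AUG at pos 2
pos 2: AUG -> L; peptide=L
pos 5: GGG -> S; peptide=LS
pos 8: ACU -> S; peptide=LSS
pos 11: CAG -> M; peptide=LSSM
pos 14: GCA -> W; peptide=LSSMW
pos 17: UAA -> STOP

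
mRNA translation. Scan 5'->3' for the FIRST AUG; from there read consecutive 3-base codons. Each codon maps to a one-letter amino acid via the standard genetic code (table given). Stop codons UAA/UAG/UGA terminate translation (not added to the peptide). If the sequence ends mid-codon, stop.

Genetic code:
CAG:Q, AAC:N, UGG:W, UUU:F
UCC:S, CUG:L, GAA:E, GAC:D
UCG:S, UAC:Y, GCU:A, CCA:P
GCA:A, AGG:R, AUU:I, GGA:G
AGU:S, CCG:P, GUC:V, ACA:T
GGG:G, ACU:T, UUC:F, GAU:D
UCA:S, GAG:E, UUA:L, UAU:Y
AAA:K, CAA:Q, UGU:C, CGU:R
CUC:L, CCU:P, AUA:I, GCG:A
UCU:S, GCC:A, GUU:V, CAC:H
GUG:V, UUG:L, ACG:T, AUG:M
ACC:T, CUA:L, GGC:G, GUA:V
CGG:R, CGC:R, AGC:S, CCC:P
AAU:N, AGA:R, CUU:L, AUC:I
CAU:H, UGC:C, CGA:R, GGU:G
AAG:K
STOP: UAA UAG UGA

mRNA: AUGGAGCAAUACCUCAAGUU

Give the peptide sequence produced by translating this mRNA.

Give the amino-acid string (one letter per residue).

start AUG at pos 0
pos 0: AUG -> M; peptide=M
pos 3: GAG -> E; peptide=ME
pos 6: CAA -> Q; peptide=MEQ
pos 9: UAC -> Y; peptide=MEQY
pos 12: CUC -> L; peptide=MEQYL
pos 15: AAG -> K; peptide=MEQYLK
pos 18: only 2 nt remain (<3), stop (end of mRNA)

Answer: MEQYLK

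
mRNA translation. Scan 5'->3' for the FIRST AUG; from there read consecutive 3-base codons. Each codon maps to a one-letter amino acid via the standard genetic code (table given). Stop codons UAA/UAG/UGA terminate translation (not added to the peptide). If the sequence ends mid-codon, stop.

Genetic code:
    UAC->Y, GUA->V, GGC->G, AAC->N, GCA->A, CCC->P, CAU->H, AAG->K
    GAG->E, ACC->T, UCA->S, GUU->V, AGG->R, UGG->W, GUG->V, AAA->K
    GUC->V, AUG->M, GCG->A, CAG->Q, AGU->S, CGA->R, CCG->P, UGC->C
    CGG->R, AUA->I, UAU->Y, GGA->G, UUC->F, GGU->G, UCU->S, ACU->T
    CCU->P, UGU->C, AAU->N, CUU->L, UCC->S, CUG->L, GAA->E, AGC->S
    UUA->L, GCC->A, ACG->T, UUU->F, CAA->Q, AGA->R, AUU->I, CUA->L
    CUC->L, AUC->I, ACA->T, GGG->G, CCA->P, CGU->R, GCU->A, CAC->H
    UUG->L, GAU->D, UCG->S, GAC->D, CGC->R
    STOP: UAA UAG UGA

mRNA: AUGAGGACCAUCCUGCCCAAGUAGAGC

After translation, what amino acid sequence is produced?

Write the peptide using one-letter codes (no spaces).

Answer: MRTILPK

Derivation:
start AUG at pos 0
pos 0: AUG -> M; peptide=M
pos 3: AGG -> R; peptide=MR
pos 6: ACC -> T; peptide=MRT
pos 9: AUC -> I; peptide=MRTI
pos 12: CUG -> L; peptide=MRTIL
pos 15: CCC -> P; peptide=MRTILP
pos 18: AAG -> K; peptide=MRTILPK
pos 21: UAG -> STOP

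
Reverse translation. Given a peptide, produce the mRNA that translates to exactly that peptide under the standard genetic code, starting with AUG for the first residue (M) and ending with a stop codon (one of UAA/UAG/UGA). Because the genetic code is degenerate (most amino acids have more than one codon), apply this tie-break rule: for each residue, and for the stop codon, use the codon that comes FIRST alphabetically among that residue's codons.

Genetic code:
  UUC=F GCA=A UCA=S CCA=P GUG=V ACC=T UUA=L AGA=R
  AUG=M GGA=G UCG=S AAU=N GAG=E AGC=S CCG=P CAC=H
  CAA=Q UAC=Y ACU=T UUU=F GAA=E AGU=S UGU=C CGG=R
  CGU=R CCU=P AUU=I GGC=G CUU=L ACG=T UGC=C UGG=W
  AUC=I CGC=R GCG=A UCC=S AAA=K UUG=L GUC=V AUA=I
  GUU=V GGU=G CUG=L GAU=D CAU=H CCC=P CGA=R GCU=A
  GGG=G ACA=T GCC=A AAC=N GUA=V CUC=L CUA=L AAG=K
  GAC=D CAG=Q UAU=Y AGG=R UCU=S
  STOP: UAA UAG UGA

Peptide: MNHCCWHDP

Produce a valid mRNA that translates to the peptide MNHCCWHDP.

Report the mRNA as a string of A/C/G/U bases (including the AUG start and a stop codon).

residue 1: M -> AUG (start codon)
residue 2: N codons sorted = AAC,AAU -> pick first = AAC
residue 3: H codons sorted = CAC,CAU -> pick first = CAC
residue 4: C codons sorted = UGC,UGU -> pick first = UGC
residue 5: C codons sorted = UGC,UGU -> pick first = UGC
residue 6: W -> UGG (only codon)
residue 7: H codons sorted = CAC,CAU -> pick first = CAC
residue 8: D codons sorted = GAC,GAU -> pick first = GAC
residue 9: P codons sorted = CCA,CCC,CCG,CCU -> pick first = CCA
terminator: stop codons sorted = UAA,UAG,UGA -> pick first = UAA

Answer: mRNA: AUGAACCACUGCUGCUGGCACGACCCAUAA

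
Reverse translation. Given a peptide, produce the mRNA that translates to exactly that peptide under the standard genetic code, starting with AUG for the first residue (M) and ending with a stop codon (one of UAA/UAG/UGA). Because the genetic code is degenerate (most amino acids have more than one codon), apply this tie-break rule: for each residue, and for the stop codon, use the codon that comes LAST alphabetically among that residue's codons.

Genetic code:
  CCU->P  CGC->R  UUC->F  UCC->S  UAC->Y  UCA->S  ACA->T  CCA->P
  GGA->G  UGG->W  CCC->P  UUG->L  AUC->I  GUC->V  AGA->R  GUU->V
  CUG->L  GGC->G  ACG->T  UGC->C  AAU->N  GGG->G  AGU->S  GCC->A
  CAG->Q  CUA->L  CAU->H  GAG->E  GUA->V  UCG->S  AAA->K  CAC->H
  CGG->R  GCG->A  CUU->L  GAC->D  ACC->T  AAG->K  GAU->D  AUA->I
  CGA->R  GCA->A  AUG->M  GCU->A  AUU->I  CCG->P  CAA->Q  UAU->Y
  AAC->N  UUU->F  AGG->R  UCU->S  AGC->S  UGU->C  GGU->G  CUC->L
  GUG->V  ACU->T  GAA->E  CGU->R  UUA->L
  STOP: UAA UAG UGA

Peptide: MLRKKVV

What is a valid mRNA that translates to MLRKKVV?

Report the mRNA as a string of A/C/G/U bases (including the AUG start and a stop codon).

Answer: mRNA: AUGUUGCGUAAGAAGGUUGUUUGA

Derivation:
residue 1: M -> AUG (start codon)
residue 2: L codons sorted = CUA,CUC,CUG,CUU,UUA,UUG -> pick last = UUG
residue 3: R codons sorted = AGA,AGG,CGA,CGC,CGG,CGU -> pick last = CGU
residue 4: K codons sorted = AAA,AAG -> pick last = AAG
residue 5: K codons sorted = AAA,AAG -> pick last = AAG
residue 6: V codons sorted = GUA,GUC,GUG,GUU -> pick last = GUU
residue 7: V codons sorted = GUA,GUC,GUG,GUU -> pick last = GUU
terminator: stop codons sorted = UAA,UAG,UGA -> pick last = UGA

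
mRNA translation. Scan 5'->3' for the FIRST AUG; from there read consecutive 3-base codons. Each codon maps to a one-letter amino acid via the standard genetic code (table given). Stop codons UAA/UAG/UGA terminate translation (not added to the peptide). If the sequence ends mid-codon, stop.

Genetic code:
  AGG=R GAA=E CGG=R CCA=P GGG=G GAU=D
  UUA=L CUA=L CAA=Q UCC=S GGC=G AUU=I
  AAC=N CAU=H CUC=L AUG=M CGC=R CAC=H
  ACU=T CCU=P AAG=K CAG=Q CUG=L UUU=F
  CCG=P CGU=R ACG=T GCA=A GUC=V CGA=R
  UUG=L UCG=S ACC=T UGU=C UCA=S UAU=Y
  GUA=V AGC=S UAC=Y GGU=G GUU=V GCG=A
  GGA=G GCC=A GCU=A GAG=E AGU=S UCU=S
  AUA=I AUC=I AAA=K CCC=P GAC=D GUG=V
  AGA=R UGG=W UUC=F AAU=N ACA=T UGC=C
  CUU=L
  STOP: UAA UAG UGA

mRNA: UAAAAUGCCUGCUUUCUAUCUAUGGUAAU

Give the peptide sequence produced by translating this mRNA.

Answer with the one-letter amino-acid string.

Answer: MPAFYLW

Derivation:
start AUG at pos 4
pos 4: AUG -> M; peptide=M
pos 7: CCU -> P; peptide=MP
pos 10: GCU -> A; peptide=MPA
pos 13: UUC -> F; peptide=MPAF
pos 16: UAU -> Y; peptide=MPAFY
pos 19: CUA -> L; peptide=MPAFYL
pos 22: UGG -> W; peptide=MPAFYLW
pos 25: UAA -> STOP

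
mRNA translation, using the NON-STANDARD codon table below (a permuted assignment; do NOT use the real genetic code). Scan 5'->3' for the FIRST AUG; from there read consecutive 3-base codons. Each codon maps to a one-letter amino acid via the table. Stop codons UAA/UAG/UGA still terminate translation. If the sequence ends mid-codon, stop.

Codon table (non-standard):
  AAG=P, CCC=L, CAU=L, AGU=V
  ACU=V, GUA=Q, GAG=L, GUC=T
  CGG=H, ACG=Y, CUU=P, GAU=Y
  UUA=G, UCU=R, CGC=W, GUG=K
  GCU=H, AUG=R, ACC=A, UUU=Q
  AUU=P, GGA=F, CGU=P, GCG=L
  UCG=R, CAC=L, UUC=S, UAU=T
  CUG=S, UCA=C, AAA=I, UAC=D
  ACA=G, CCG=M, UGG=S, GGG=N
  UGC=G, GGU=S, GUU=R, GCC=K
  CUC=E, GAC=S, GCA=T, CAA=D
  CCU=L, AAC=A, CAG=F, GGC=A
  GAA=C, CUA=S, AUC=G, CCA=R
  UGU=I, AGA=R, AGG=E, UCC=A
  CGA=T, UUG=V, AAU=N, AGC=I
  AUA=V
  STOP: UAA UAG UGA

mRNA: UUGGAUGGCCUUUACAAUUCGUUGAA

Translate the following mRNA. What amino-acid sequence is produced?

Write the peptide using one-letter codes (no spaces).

Answer: RKQGPP

Derivation:
start AUG at pos 4
pos 4: AUG -> R; peptide=R
pos 7: GCC -> K; peptide=RK
pos 10: UUU -> Q; peptide=RKQ
pos 13: ACA -> G; peptide=RKQG
pos 16: AUU -> P; peptide=RKQGP
pos 19: CGU -> P; peptide=RKQGPP
pos 22: UGA -> STOP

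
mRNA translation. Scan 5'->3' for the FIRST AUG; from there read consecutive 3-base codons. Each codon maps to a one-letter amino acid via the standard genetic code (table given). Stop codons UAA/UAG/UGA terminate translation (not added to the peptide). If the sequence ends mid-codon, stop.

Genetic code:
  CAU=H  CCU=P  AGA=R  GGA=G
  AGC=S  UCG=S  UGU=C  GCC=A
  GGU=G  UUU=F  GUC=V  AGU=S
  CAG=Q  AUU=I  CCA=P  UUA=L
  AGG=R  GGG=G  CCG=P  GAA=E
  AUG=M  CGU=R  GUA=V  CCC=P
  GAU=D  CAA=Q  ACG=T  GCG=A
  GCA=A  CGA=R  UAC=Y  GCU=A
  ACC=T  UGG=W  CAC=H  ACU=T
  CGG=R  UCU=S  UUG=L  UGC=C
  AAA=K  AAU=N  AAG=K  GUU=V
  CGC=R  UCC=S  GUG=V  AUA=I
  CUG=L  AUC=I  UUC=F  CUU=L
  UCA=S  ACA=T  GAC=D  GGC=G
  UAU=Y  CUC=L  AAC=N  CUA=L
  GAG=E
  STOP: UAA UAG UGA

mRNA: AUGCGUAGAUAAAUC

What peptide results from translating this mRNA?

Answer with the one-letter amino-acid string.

start AUG at pos 0
pos 0: AUG -> M; peptide=M
pos 3: CGU -> R; peptide=MR
pos 6: AGA -> R; peptide=MRR
pos 9: UAA -> STOP

Answer: MRR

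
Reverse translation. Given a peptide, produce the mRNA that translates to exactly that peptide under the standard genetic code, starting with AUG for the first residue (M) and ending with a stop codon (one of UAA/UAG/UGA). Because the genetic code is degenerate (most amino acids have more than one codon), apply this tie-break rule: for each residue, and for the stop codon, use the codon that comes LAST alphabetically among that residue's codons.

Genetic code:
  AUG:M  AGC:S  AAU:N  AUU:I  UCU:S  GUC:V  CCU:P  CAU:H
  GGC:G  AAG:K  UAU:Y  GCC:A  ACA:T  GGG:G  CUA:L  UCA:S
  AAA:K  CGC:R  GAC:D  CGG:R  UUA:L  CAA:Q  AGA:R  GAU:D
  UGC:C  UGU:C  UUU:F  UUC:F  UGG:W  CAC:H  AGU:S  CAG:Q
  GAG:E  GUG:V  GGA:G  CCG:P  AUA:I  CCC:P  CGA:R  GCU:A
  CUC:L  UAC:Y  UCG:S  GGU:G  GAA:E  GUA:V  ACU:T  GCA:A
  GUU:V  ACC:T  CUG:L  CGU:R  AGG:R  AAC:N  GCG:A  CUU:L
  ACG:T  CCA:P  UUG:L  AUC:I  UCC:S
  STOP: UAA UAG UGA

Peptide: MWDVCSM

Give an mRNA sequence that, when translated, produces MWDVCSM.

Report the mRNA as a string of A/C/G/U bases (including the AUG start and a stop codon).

Answer: mRNA: AUGUGGGAUGUUUGUUCUAUGUGA

Derivation:
residue 1: M -> AUG (start codon)
residue 2: W -> UGG (only codon)
residue 3: D codons sorted = GAC,GAU -> pick last = GAU
residue 4: V codons sorted = GUA,GUC,GUG,GUU -> pick last = GUU
residue 5: C codons sorted = UGC,UGU -> pick last = UGU
residue 6: S codons sorted = AGC,AGU,UCA,UCC,UCG,UCU -> pick last = UCU
residue 7: M -> AUG (only codon)
terminator: stop codons sorted = UAA,UAG,UGA -> pick last = UGA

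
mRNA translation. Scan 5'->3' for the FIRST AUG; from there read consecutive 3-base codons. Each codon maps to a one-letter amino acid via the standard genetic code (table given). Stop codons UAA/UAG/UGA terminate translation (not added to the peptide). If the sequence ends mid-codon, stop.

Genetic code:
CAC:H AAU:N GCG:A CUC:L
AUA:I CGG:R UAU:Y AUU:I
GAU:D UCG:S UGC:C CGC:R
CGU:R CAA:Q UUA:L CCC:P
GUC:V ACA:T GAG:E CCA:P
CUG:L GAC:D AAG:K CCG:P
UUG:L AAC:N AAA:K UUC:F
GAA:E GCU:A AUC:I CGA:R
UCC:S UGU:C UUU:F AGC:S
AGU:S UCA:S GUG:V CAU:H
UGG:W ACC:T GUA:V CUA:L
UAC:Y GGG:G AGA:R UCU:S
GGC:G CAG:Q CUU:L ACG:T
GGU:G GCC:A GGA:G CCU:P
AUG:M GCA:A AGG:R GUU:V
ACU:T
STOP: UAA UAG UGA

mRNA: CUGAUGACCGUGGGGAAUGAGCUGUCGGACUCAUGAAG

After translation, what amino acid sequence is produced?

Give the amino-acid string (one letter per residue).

start AUG at pos 3
pos 3: AUG -> M; peptide=M
pos 6: ACC -> T; peptide=MT
pos 9: GUG -> V; peptide=MTV
pos 12: GGG -> G; peptide=MTVG
pos 15: AAU -> N; peptide=MTVGN
pos 18: GAG -> E; peptide=MTVGNE
pos 21: CUG -> L; peptide=MTVGNEL
pos 24: UCG -> S; peptide=MTVGNELS
pos 27: GAC -> D; peptide=MTVGNELSD
pos 30: UCA -> S; peptide=MTVGNELSDS
pos 33: UGA -> STOP

Answer: MTVGNELSDS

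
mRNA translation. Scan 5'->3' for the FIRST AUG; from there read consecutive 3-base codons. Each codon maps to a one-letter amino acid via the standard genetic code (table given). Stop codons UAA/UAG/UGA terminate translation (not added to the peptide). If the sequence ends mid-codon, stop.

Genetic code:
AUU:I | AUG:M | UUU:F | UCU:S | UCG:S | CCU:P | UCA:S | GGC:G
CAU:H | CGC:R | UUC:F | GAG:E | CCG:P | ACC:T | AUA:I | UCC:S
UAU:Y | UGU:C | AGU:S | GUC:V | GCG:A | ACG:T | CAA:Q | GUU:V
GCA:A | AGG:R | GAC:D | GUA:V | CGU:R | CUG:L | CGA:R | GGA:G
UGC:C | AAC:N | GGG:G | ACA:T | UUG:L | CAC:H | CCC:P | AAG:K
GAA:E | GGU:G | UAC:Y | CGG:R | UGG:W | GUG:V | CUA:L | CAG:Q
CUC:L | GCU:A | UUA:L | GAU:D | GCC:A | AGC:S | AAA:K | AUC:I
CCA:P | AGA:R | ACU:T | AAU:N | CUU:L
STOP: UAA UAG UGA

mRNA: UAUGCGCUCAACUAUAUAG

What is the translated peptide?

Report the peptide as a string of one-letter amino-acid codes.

start AUG at pos 1
pos 1: AUG -> M; peptide=M
pos 4: CGC -> R; peptide=MR
pos 7: UCA -> S; peptide=MRS
pos 10: ACU -> T; peptide=MRST
pos 13: AUA -> I; peptide=MRSTI
pos 16: UAG -> STOP

Answer: MRSTI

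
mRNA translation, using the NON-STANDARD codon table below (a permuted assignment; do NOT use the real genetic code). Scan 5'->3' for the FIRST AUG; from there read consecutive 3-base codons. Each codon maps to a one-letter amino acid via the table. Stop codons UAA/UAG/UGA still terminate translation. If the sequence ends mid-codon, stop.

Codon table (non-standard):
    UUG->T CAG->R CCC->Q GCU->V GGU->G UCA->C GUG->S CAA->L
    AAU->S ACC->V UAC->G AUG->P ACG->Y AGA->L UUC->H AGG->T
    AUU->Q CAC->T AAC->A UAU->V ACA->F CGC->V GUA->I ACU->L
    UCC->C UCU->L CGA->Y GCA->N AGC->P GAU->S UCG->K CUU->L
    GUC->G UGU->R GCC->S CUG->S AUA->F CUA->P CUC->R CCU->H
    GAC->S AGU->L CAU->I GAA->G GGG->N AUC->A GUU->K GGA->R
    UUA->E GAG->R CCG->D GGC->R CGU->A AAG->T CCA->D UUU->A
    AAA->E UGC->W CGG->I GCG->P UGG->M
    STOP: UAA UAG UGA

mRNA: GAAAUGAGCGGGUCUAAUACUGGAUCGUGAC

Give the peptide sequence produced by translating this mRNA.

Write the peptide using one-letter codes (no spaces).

start AUG at pos 3
pos 3: AUG -> P; peptide=P
pos 6: AGC -> P; peptide=PP
pos 9: GGG -> N; peptide=PPN
pos 12: UCU -> L; peptide=PPNL
pos 15: AAU -> S; peptide=PPNLS
pos 18: ACU -> L; peptide=PPNLSL
pos 21: GGA -> R; peptide=PPNLSLR
pos 24: UCG -> K; peptide=PPNLSLRK
pos 27: UGA -> STOP

Answer: PPNLSLRK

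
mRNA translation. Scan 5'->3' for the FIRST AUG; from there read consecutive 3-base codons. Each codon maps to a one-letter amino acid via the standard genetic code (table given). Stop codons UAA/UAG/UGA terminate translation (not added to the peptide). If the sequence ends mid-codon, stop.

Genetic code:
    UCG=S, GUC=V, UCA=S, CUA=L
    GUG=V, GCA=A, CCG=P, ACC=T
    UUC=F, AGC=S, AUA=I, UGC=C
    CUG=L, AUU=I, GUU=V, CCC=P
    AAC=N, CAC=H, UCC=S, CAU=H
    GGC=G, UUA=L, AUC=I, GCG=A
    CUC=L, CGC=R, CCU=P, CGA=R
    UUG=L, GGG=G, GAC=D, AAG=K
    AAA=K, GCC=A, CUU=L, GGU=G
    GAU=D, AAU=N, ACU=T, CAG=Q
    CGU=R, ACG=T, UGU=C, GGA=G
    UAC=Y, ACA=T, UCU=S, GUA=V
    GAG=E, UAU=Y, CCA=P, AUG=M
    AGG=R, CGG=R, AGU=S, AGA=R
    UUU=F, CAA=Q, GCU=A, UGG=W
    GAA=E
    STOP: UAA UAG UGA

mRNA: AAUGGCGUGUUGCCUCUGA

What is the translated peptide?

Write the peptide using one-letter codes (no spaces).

start AUG at pos 1
pos 1: AUG -> M; peptide=M
pos 4: GCG -> A; peptide=MA
pos 7: UGU -> C; peptide=MAC
pos 10: UGC -> C; peptide=MACC
pos 13: CUC -> L; peptide=MACCL
pos 16: UGA -> STOP

Answer: MACCL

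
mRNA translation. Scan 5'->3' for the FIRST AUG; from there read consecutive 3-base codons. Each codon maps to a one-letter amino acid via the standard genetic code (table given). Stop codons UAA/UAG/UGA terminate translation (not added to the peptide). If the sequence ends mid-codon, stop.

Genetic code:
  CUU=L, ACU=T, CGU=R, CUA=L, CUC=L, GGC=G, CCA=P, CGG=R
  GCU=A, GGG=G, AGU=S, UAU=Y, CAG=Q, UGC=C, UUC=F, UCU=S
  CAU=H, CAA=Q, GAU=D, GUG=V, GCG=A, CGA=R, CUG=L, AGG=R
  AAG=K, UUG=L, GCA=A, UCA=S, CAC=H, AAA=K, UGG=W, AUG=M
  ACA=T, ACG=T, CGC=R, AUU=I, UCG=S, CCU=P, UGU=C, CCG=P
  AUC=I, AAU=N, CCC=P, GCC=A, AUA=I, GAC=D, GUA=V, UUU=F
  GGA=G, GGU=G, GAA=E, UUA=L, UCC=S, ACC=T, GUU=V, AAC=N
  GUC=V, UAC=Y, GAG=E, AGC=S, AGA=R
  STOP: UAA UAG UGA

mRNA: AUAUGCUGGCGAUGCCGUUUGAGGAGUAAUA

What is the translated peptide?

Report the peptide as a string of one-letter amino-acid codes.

start AUG at pos 2
pos 2: AUG -> M; peptide=M
pos 5: CUG -> L; peptide=ML
pos 8: GCG -> A; peptide=MLA
pos 11: AUG -> M; peptide=MLAM
pos 14: CCG -> P; peptide=MLAMP
pos 17: UUU -> F; peptide=MLAMPF
pos 20: GAG -> E; peptide=MLAMPFE
pos 23: GAG -> E; peptide=MLAMPFEE
pos 26: UAA -> STOP

Answer: MLAMPFEE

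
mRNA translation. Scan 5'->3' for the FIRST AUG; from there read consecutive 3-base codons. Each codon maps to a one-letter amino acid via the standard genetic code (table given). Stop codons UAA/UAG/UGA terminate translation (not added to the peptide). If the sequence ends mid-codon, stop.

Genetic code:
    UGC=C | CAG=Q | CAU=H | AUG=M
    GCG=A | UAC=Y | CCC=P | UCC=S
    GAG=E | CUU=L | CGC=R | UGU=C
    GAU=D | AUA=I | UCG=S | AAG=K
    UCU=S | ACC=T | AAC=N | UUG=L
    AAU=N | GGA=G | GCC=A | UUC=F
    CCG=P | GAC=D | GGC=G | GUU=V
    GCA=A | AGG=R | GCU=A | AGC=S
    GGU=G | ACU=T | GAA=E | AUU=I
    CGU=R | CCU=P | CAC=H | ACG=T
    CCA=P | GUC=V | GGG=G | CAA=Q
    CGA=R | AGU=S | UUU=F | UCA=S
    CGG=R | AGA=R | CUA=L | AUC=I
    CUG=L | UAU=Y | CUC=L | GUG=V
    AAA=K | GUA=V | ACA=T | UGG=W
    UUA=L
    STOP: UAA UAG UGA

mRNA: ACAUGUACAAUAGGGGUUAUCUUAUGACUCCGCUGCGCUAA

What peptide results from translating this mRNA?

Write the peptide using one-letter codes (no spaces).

Answer: MYNRGYLMTPLR

Derivation:
start AUG at pos 2
pos 2: AUG -> M; peptide=M
pos 5: UAC -> Y; peptide=MY
pos 8: AAU -> N; peptide=MYN
pos 11: AGG -> R; peptide=MYNR
pos 14: GGU -> G; peptide=MYNRG
pos 17: UAU -> Y; peptide=MYNRGY
pos 20: CUU -> L; peptide=MYNRGYL
pos 23: AUG -> M; peptide=MYNRGYLM
pos 26: ACU -> T; peptide=MYNRGYLMT
pos 29: CCG -> P; peptide=MYNRGYLMTP
pos 32: CUG -> L; peptide=MYNRGYLMTPL
pos 35: CGC -> R; peptide=MYNRGYLMTPLR
pos 38: UAA -> STOP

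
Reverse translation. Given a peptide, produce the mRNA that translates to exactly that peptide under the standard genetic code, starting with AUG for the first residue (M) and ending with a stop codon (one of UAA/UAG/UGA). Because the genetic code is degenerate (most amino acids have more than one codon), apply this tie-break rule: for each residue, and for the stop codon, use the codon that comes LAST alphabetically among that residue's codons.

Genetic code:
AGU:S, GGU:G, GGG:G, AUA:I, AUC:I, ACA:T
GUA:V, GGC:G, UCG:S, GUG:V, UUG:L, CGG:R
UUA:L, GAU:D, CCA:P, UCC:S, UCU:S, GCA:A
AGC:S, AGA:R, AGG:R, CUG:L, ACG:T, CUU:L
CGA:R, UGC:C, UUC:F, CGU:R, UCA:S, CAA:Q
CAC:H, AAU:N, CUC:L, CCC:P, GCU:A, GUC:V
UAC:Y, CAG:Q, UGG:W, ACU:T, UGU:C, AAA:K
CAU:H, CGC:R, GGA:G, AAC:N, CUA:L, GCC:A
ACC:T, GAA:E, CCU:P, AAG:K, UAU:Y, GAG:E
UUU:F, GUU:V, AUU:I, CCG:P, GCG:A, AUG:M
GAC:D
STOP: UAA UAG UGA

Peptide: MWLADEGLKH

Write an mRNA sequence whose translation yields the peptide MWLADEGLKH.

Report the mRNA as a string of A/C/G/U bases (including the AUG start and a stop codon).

Answer: mRNA: AUGUGGUUGGCUGAUGAGGGUUUGAAGCAUUGA

Derivation:
residue 1: M -> AUG (start codon)
residue 2: W -> UGG (only codon)
residue 3: L codons sorted = CUA,CUC,CUG,CUU,UUA,UUG -> pick last = UUG
residue 4: A codons sorted = GCA,GCC,GCG,GCU -> pick last = GCU
residue 5: D codons sorted = GAC,GAU -> pick last = GAU
residue 6: E codons sorted = GAA,GAG -> pick last = GAG
residue 7: G codons sorted = GGA,GGC,GGG,GGU -> pick last = GGU
residue 8: L codons sorted = CUA,CUC,CUG,CUU,UUA,UUG -> pick last = UUG
residue 9: K codons sorted = AAA,AAG -> pick last = AAG
residue 10: H codons sorted = CAC,CAU -> pick last = CAU
terminator: stop codons sorted = UAA,UAG,UGA -> pick last = UGA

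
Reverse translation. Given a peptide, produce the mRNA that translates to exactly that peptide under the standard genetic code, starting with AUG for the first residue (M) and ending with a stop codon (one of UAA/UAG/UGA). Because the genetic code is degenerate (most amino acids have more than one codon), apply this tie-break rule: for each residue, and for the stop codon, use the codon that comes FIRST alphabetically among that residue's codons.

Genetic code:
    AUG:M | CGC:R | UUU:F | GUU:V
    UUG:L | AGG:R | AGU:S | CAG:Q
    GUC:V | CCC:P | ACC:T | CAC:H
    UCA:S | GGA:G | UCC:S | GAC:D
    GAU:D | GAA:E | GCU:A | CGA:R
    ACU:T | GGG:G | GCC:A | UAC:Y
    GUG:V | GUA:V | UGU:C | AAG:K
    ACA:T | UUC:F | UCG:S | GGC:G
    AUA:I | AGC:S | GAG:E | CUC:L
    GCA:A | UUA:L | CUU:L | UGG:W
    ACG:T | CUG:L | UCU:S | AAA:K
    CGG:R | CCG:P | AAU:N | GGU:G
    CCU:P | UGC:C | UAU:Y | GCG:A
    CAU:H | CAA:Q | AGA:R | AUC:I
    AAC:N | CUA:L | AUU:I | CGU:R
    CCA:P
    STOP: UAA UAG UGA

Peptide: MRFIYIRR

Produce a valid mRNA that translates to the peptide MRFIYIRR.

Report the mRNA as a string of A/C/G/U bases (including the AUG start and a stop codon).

residue 1: M -> AUG (start codon)
residue 2: R codons sorted = AGA,AGG,CGA,CGC,CGG,CGU -> pick first = AGA
residue 3: F codons sorted = UUC,UUU -> pick first = UUC
residue 4: I codons sorted = AUA,AUC,AUU -> pick first = AUA
residue 5: Y codons sorted = UAC,UAU -> pick first = UAC
residue 6: I codons sorted = AUA,AUC,AUU -> pick first = AUA
residue 7: R codons sorted = AGA,AGG,CGA,CGC,CGG,CGU -> pick first = AGA
residue 8: R codons sorted = AGA,AGG,CGA,CGC,CGG,CGU -> pick first = AGA
terminator: stop codons sorted = UAA,UAG,UGA -> pick first = UAA

Answer: mRNA: AUGAGAUUCAUAUACAUAAGAAGAUAA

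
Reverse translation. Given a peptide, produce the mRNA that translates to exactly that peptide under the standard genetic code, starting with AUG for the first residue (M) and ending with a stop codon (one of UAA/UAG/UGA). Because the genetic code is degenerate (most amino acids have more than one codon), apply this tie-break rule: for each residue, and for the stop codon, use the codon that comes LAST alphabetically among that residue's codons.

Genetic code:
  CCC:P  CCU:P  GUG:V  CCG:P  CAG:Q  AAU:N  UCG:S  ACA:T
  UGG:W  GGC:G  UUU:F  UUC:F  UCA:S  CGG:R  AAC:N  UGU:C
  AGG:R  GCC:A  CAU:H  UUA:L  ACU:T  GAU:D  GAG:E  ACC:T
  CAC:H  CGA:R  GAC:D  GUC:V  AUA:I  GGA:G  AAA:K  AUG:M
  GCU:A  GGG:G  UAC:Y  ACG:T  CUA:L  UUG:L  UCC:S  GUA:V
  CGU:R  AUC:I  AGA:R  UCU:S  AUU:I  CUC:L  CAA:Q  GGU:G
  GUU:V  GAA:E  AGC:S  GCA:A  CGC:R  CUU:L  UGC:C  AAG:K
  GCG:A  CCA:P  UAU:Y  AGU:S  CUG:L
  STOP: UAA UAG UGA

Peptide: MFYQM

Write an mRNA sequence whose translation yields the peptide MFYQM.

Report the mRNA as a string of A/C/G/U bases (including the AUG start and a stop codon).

Answer: mRNA: AUGUUUUAUCAGAUGUGA

Derivation:
residue 1: M -> AUG (start codon)
residue 2: F codons sorted = UUC,UUU -> pick last = UUU
residue 3: Y codons sorted = UAC,UAU -> pick last = UAU
residue 4: Q codons sorted = CAA,CAG -> pick last = CAG
residue 5: M -> AUG (only codon)
terminator: stop codons sorted = UAA,UAG,UGA -> pick last = UGA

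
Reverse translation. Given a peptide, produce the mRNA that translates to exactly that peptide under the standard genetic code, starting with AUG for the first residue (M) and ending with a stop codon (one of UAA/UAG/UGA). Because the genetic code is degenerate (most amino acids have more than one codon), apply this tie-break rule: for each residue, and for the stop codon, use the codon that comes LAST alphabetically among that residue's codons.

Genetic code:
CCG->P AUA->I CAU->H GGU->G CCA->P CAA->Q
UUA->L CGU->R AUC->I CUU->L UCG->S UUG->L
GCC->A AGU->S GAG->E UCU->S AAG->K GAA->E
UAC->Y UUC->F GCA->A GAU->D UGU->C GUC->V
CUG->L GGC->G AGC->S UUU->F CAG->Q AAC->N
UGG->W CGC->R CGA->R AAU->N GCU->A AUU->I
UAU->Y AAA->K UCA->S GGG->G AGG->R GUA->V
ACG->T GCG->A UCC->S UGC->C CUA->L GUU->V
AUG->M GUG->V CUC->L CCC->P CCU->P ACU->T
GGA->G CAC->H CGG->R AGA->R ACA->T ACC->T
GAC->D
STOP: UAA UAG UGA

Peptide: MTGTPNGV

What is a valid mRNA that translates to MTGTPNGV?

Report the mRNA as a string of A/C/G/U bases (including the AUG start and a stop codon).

residue 1: M -> AUG (start codon)
residue 2: T codons sorted = ACA,ACC,ACG,ACU -> pick last = ACU
residue 3: G codons sorted = GGA,GGC,GGG,GGU -> pick last = GGU
residue 4: T codons sorted = ACA,ACC,ACG,ACU -> pick last = ACU
residue 5: P codons sorted = CCA,CCC,CCG,CCU -> pick last = CCU
residue 6: N codons sorted = AAC,AAU -> pick last = AAU
residue 7: G codons sorted = GGA,GGC,GGG,GGU -> pick last = GGU
residue 8: V codons sorted = GUA,GUC,GUG,GUU -> pick last = GUU
terminator: stop codons sorted = UAA,UAG,UGA -> pick last = UGA

Answer: mRNA: AUGACUGGUACUCCUAAUGGUGUUUGA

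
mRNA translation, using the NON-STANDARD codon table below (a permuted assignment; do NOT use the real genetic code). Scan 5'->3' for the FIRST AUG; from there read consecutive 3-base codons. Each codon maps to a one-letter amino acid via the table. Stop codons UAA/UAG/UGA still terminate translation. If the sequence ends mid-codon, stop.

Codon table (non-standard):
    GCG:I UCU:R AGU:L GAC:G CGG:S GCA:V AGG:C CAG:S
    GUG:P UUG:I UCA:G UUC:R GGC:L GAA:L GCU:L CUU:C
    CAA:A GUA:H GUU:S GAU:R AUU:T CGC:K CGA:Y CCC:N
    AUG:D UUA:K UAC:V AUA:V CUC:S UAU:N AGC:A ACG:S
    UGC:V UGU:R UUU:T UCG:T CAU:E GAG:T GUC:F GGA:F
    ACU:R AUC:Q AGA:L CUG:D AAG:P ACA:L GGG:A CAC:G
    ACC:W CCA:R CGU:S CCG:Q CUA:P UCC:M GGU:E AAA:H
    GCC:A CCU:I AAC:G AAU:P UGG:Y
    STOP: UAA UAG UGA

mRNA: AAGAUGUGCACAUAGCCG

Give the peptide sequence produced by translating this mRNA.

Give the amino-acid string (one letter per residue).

Answer: DVL

Derivation:
start AUG at pos 3
pos 3: AUG -> D; peptide=D
pos 6: UGC -> V; peptide=DV
pos 9: ACA -> L; peptide=DVL
pos 12: UAG -> STOP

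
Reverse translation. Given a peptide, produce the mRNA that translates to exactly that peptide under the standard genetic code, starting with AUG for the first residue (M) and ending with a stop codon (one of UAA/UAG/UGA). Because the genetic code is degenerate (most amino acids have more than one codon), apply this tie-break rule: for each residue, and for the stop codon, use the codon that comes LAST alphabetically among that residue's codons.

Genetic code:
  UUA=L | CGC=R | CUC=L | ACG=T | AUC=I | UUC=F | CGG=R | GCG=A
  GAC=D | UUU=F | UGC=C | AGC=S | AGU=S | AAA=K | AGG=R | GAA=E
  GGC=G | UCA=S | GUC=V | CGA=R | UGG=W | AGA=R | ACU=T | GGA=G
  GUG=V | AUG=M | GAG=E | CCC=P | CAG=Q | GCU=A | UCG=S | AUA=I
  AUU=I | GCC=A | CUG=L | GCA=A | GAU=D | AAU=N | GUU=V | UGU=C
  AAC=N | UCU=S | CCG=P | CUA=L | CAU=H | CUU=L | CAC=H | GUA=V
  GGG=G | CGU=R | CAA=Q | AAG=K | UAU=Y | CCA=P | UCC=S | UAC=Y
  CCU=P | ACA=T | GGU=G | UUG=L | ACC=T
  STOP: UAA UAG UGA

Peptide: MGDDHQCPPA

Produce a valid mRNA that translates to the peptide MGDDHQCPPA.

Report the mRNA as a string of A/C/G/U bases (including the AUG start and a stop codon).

residue 1: M -> AUG (start codon)
residue 2: G codons sorted = GGA,GGC,GGG,GGU -> pick last = GGU
residue 3: D codons sorted = GAC,GAU -> pick last = GAU
residue 4: D codons sorted = GAC,GAU -> pick last = GAU
residue 5: H codons sorted = CAC,CAU -> pick last = CAU
residue 6: Q codons sorted = CAA,CAG -> pick last = CAG
residue 7: C codons sorted = UGC,UGU -> pick last = UGU
residue 8: P codons sorted = CCA,CCC,CCG,CCU -> pick last = CCU
residue 9: P codons sorted = CCA,CCC,CCG,CCU -> pick last = CCU
residue 10: A codons sorted = GCA,GCC,GCG,GCU -> pick last = GCU
terminator: stop codons sorted = UAA,UAG,UGA -> pick last = UGA

Answer: mRNA: AUGGGUGAUGAUCAUCAGUGUCCUCCUGCUUGA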